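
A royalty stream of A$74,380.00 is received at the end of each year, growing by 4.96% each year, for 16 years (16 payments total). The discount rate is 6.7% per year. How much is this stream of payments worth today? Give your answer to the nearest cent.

Periodic rate r = 0.067 per year.
Growing ordinary annuity: PV = PMT₁ × [1 − ((1+g)/(1+r))^n] / (r − g) = 74,380 × [1 − ((1+0.0496)/(1+r))^16] / (r − 0.0496) = A$988,789.76.

A$988,789.76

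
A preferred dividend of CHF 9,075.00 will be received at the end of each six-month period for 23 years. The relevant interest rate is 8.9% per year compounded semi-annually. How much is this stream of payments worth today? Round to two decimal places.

This is an ordinary annuity: 46 payments of CHF 9,075.00 at the end of each six-month period.
Periodic rate r = 0.089/2 per half-year; n is counted in half-years.
PV = PMT × [(1 − (1+r)^−n)/r] = 9,075 × [1 − (1+r)^−46] / r = CHF 176,409.43

CHF 176,409.43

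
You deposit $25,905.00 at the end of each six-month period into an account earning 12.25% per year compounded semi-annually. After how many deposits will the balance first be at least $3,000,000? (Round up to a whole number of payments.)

Periodic rate r = 0.1225/2 per half-year; n is counted in half-years.
Ordinary annuity FV: 3,000,000 = 25,905 × [((1+r)^n − 1)/r].
(1+r)^n = 1 + 3,000,000 × r / 25,905, so n = ln(1 + 3,000,000·r/25,905) / ln(1+r) = 35.17.
Round up to a whole number of payments: n = 36.

36 payments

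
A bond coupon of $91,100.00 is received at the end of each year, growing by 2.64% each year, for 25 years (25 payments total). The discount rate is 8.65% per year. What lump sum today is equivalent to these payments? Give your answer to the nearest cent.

$1,150,366.45

Periodic rate r = 0.0865 per year.
Growing ordinary annuity: PV = PMT₁ × [1 − ((1+g)/(1+r))^n] / (r − g) = 91,100 × [1 − ((1+0.0264)/(1+r))^25] / (r − 0.0264) = $1,150,366.45.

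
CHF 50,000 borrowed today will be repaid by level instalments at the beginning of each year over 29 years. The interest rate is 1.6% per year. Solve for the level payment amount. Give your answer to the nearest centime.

CHF 2,134.33

Level annuity due; solve PV = PMT × [(1 − (1+r)^−n)/r] × (1+r) for PMT.
Periodic rate r = 0.016 per year.
With n = 29: PMT = 50,000 / ([(1 − (1+r)^−n)/r] × (1+r)) = CHF 2,134.33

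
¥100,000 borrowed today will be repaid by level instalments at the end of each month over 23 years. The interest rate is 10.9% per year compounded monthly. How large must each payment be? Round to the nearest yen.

¥990

Level ordinary annuity; solve PV = PMT × [(1 − (1+r)^−n)/r] for PMT.
Periodic rate r = 0.109/12 per month; n is counted in months.
With n = 276: PMT = 100,000 / ([(1 − (1+r)^−n)/r]) = ¥990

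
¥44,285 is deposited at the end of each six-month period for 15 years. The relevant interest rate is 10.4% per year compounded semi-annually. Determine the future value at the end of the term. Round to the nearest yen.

¥3,045,321

This is an ordinary annuity: 30 deposits of ¥44,285 at the end of each six-month period.
Periodic rate r = 0.104/2 per half-year; n is counted in half-years.
FV = PMT × [((1+r)^n − 1)/r] = 44,285 × [(1+r)^30 − 1] / r = ¥3,045,321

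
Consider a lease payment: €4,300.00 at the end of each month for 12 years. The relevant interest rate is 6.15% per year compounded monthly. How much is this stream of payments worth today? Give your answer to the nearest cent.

€437,156.07

This is an ordinary annuity: 144 payments of €4,300.00 at the end of each month.
Periodic rate r = 0.0615/12 per month; n is counted in months.
PV = PMT × [(1 − (1+r)^−n)/r] = 4,300 × [1 − (1+r)^−144] / r = €437,156.07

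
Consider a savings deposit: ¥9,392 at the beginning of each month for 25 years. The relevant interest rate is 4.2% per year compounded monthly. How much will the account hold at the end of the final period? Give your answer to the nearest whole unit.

This is an annuity due: 300 deposits of ¥9,392 at the beginning of each month.
Periodic rate r = 0.042/12 per month; n is counted in months.
FV = PMT × [((1+r)^n − 1)/r] × (1+r) = 9,392 × [(1+r)^300 − 1] / r × (1+r) = ¥4,988,227

¥4,988,227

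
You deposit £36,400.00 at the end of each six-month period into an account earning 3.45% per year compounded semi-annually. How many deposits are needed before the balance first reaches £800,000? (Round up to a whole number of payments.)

19 payments

Periodic rate r = 0.0345/2 per half-year; n is counted in half-years.
Ordinary annuity FV: 800,000 = 36,400 × [((1+r)^n − 1)/r].
(1+r)^n = 1 + 800,000 × r / 36,400, so n = ln(1 + 800,000·r/36,400) / ln(1+r) = 18.79.
Round up to a whole number of payments: n = 19.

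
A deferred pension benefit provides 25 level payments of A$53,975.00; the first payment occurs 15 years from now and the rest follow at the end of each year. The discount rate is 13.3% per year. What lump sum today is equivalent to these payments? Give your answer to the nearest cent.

A$67,537.24

Ordinary annuity of 25 payments, first payment at period 15.
Periodic rate r = 0.133 per year.
The ordinary-annuity PV formula values the stream one period before the first payment (period 14); discount that back 14 periods:
PV₀ = 53,975 × [1 − (1+r)^−25] / r × (1+r)^−14 = A$67,537.24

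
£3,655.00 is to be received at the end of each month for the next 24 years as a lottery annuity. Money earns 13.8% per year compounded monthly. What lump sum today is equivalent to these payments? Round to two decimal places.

This is an ordinary annuity: 288 payments of £3,655.00 at the end of each month.
Periodic rate r = 0.138/12 per month; n is counted in months.
PV = PMT × [(1 − (1+r)^−n)/r] = 3,655 × [1 − (1+r)^−288] / r = £306,022.50

£306,022.50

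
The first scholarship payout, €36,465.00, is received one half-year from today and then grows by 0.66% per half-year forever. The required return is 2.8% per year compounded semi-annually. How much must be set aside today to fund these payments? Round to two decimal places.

€4,927,702.70

Periodic rate r = 0.028/2 per half-year.
Growing perpetuity (Gordon): PV = PMT₁ / (r − g) = 36,465 / (r − 0.0066) = €4,927,702.70.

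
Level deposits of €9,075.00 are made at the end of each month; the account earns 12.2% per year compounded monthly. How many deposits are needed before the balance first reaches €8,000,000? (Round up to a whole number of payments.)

228 payments

Periodic rate r = 0.122/12 per month; n is counted in months.
Ordinary annuity FV: 8,000,000 = 9,075 × [((1+r)^n − 1)/r].
(1+r)^n = 1 + 8,000,000 × r / 9,075, so n = ln(1 + 8,000,000·r/9,075) / ln(1+r) = 227.26.
Round up to a whole number of payments: n = 228.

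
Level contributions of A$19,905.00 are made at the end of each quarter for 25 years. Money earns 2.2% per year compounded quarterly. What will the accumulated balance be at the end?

This is an ordinary annuity: 100 deposits of A$19,905.00 at the end of each quarter.
Periodic rate r = 0.022/4 per quarter; n is counted in quarters.
FV = PMT × [((1+r)^n − 1)/r] = 19,905 × [(1+r)^100 − 1] / r = A$2,644,263.48

A$2,644,263.48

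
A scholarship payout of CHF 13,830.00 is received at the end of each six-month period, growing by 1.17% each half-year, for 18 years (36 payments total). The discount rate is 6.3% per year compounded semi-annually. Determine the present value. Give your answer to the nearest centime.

CHF 350,846.54

Periodic rate r = 0.063/2 per half-year; n is counted in half-years.
Growing ordinary annuity: PV = PMT₁ × [1 − ((1+g)/(1+r))^n] / (r − g) = 13,830 × [1 − ((1+0.0117)/(1+r))^36] / (r − 0.0117) = CHF 350,846.54.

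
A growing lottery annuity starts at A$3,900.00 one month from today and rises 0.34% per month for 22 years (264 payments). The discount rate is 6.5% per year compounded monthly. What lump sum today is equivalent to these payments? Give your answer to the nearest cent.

A$795,662.65

Periodic rate r = 0.065/12 per month; n is counted in months.
Growing ordinary annuity: PV = PMT₁ × [1 − ((1+g)/(1+r))^n] / (r − g) = 3,900 × [1 − ((1+0.0034)/(1+r))^264] / (r − 0.0034) = A$795,662.65.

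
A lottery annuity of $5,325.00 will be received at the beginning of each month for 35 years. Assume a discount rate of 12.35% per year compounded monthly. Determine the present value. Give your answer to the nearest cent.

$515,644.06

This is an annuity due: 420 payments of $5,325.00 at the beginning of each month.
Periodic rate r = 0.1235/12 per month; n is counted in months.
PV = PMT × [(1 − (1+r)^−n)/r] × (1+r) = 5,325 × [1 − (1+r)^−420] / r × (1+r) = $515,644.06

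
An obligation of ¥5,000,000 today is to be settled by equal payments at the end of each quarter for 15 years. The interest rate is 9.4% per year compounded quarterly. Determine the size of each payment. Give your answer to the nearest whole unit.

¥156,283

Level ordinary annuity; solve PV = PMT × [(1 − (1+r)^−n)/r] for PMT.
Periodic rate r = 0.094/4 per quarter; n is counted in quarters.
With n = 60: PMT = 5,000,000 / ([(1 − (1+r)^−n)/r]) = ¥156,283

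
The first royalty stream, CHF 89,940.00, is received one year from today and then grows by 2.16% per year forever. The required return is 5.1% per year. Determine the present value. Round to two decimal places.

CHF 3,059,183.67

Periodic rate r = 0.051 per year.
Growing perpetuity (Gordon): PV = PMT₁ / (r − g) = 89,940 / (r − 0.0216) = CHF 3,059,183.67.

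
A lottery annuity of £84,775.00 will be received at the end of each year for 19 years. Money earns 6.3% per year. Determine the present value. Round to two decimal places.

This is an ordinary annuity: 19 payments of £84,775.00 at the end of each year.
Periodic rate r = 0.063 per year.
PV = PMT × [(1 − (1+r)^−n)/r] = 84,775 × [1 − (1+r)^−19] / r = £924,137.21

£924,137.21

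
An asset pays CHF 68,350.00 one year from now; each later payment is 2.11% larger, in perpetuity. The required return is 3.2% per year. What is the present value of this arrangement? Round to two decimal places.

Periodic rate r = 0.032 per year.
Growing perpetuity (Gordon): PV = PMT₁ / (r − g) = 68,350 / (r − 0.0211) = CHF 6,270,642.20.

CHF 6,270,642.20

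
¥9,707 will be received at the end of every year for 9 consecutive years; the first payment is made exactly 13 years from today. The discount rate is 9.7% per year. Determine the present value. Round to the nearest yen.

Ordinary annuity of 9 payments, first payment at period 13.
Periodic rate r = 0.097 per year.
The ordinary-annuity PV formula values the stream one period before the first payment (period 12); discount that back 12 periods:
PV₀ = 9,707 × [1 − (1+r)^−9] / r × (1+r)^−12 = ¥18,627

¥18,627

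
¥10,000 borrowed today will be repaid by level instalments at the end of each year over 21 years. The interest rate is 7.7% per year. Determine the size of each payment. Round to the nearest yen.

¥975

Level ordinary annuity; solve PV = PMT × [(1 − (1+r)^−n)/r] for PMT.
Periodic rate r = 0.077 per year.
With n = 21: PMT = 10,000 / ([(1 − (1+r)^−n)/r]) = ¥975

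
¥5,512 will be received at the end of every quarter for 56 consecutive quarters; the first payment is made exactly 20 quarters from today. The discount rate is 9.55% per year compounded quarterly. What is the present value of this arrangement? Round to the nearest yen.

Ordinary annuity of 56 payments, first payment at period 20.
Periodic rate r = 0.0955/4 per quarter; n is counted in quarters.
The ordinary-annuity PV formula values the stream one period before the first payment (period 19); discount that back 19 periods:
PV₀ = 5,512 × [1 − (1+r)^−56] / r × (1+r)^−19 = ¥108,119

¥108,119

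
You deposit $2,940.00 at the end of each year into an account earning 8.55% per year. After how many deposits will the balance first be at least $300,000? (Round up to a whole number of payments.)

28 payments

Periodic rate r = 0.0855 per year.
Ordinary annuity FV: 300,000 = 2,940 × [((1+r)^n − 1)/r].
(1+r)^n = 1 + 300,000 × r / 2,940, so n = ln(1 + 300,000·r/2,940) / ln(1+r) = 27.73.
Round up to a whole number of payments: n = 28.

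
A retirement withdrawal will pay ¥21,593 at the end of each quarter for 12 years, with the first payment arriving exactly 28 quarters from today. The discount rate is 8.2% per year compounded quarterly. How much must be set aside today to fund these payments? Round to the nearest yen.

Ordinary annuity of 48 payments, first payment at period 28.
Periodic rate r = 0.082/4 per quarter; n is counted in quarters.
The ordinary-annuity PV formula values the stream one period before the first payment (period 27); discount that back 27 periods:
PV₀ = 21,593 × [1 − (1+r)^−48] / r × (1+r)^−27 = ¥379,063

¥379,063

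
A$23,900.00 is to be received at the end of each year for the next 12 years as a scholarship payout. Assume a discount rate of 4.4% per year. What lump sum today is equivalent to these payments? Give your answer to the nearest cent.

A$219,186.12

This is an ordinary annuity: 12 payments of A$23,900.00 at the end of each year.
Periodic rate r = 0.044 per year.
PV = PMT × [(1 − (1+r)^−n)/r] = 23,900 × [1 − (1+r)^−12] / r = A$219,186.12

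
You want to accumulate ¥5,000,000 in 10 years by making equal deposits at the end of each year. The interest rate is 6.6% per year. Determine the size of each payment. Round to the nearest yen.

¥368,782

Level ordinary annuity; solve FV = PMT × [((1+r)^n − 1)/r] for PMT.
Periodic rate r = 0.066 per year.
With n = 10: PMT = 5,000,000 / ([((1+r)^n − 1)/r]) = ¥368,782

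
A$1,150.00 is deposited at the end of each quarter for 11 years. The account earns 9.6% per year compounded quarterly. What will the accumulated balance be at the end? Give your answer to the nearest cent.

This is an ordinary annuity: 44 deposits of A$1,150.00 at the end of each quarter.
Periodic rate r = 0.096/4 per quarter; n is counted in quarters.
FV = PMT × [((1+r)^n − 1)/r] = 1,150 × [(1+r)^44 − 1] / r = A$88,128.99

A$88,128.99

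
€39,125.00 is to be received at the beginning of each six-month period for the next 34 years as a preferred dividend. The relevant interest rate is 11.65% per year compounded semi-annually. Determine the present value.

€695,672.13

This is an annuity due: 68 payments of €39,125.00 at the beginning of each six-month period.
Periodic rate r = 0.1165/2 per half-year; n is counted in half-years.
PV = PMT × [(1 − (1+r)^−n)/r] × (1+r) = 39,125 × [1 − (1+r)^−68] / r × (1+r) = €695,672.13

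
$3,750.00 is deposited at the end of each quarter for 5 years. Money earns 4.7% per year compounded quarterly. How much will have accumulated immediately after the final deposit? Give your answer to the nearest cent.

$83,992.71

This is an ordinary annuity: 20 deposits of $3,750.00 at the end of each quarter.
Periodic rate r = 0.047/4 per quarter; n is counted in quarters.
FV = PMT × [((1+r)^n − 1)/r] = 3,750 × [(1+r)^20 − 1] / r = $83,992.71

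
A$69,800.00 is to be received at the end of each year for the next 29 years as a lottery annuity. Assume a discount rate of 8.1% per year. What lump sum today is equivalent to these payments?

This is an ordinary annuity: 29 payments of A$69,800.00 at the end of each year.
Periodic rate r = 0.081 per year.
PV = PMT × [(1 − (1+r)^−n)/r] = 69,800 × [1 − (1+r)^−29] / r = A$771,690.51

A$771,690.51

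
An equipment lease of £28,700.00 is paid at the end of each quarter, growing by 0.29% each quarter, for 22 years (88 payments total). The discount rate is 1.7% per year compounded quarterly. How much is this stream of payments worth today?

£2,373,357.42

Periodic rate r = 0.017/4 per quarter; n is counted in quarters.
Growing ordinary annuity: PV = PMT₁ × [1 − ((1+g)/(1+r))^n] / (r − g) = 28,700 × [1 − ((1+0.0029)/(1+r))^88] / (r − 0.0029) = £2,373,357.42.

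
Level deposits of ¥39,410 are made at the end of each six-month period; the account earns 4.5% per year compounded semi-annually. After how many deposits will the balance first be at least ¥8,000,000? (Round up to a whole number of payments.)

Periodic rate r = 0.045/2 per half-year; n is counted in half-years.
Ordinary annuity FV: 8,000,000 = 39,410 × [((1+r)^n − 1)/r].
(1+r)^n = 1 + 8,000,000 × r / 39,410, so n = ln(1 + 8,000,000·r/39,410) / ln(1+r) = 77.16.
Round up to a whole number of payments: n = 78.

78 payments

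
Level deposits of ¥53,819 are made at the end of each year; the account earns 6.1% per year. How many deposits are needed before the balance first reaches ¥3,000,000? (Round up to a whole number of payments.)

26 payments

Periodic rate r = 0.061 per year.
Ordinary annuity FV: 3,000,000 = 53,819 × [((1+r)^n − 1)/r].
(1+r)^n = 1 + 3,000,000 × r / 53,819, so n = ln(1 + 3,000,000·r/53,819) / ln(1+r) = 25.02.
Round up to a whole number of payments: n = 26.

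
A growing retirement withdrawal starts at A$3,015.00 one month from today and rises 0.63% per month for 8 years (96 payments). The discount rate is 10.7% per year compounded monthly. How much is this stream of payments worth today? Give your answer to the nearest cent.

A$254,246.86

Periodic rate r = 0.107/12 per month; n is counted in months.
Growing ordinary annuity: PV = PMT₁ × [1 − ((1+g)/(1+r))^n] / (r − g) = 3,015 × [1 − ((1+0.0063)/(1+r))^96] / (r − 0.0063) = A$254,246.86.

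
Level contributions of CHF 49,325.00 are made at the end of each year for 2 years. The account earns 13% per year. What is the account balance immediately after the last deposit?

CHF 105,062.25

This is an ordinary annuity: 2 deposits of CHF 49,325.00 at the end of each year.
Periodic rate r = 0.13 per year.
FV = PMT × [((1+r)^n − 1)/r] = 49,325 × [(1+r)^2 − 1] / r = CHF 105,062.25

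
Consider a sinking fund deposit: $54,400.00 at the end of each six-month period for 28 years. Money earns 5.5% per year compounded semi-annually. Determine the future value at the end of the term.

$7,059,326.64

This is an ordinary annuity: 56 deposits of $54,400.00 at the end of each six-month period.
Periodic rate r = 0.055/2 per half-year; n is counted in half-years.
FV = PMT × [((1+r)^n − 1)/r] = 54,400 × [(1+r)^56 − 1] / r = $7,059,326.64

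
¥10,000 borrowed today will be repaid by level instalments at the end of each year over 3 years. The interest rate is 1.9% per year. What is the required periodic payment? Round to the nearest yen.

¥3,461

Level ordinary annuity; solve PV = PMT × [(1 − (1+r)^−n)/r] for PMT.
Periodic rate r = 0.019 per year.
With n = 3: PMT = 10,000 / ([(1 − (1+r)^−n)/r]) = ¥3,461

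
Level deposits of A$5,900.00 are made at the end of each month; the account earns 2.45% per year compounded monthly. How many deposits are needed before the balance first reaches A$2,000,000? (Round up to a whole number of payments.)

Periodic rate r = 0.0245/12 per month; n is counted in months.
Ordinary annuity FV: 2,000,000 = 5,900 × [((1+r)^n − 1)/r].
(1+r)^n = 1 + 2,000,000 × r / 5,900, so n = ln(1 + 2,000,000·r/5,900) / ln(1+r) = 257.88.
Round up to a whole number of payments: n = 258.

258 payments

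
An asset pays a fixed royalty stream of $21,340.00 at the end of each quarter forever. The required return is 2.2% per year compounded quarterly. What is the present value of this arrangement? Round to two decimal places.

Periodic rate r = 0.022/4 per quarter.
Level perpetuity: PV = PMT / r = 21,340 / (0.022/4) = $3,880,000.00.

$3,880,000.00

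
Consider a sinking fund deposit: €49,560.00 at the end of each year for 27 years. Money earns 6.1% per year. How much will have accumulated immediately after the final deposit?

€3,206,530.08

This is an ordinary annuity: 27 deposits of €49,560.00 at the end of each year.
Periodic rate r = 0.061 per year.
FV = PMT × [((1+r)^n − 1)/r] = 49,560 × [(1+r)^27 − 1] / r = €3,206,530.08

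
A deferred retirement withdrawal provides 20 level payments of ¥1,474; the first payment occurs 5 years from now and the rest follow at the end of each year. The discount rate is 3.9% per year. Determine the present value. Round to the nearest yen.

Ordinary annuity of 20 payments, first payment at period 5.
Periodic rate r = 0.039 per year.
The ordinary-annuity PV formula values the stream one period before the first payment (period 4); discount that back 4 periods:
PV₀ = 1,474 × [1 − (1+r)^−20] / r × (1+r)^−4 = ¥17,343

¥17,343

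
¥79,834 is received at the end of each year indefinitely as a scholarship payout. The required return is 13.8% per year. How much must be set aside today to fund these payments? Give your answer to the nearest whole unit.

Periodic rate r = 0.138 per year.
Level perpetuity: PV = PMT / r = 79,834 / (0.138) = ¥578,507.

¥578,507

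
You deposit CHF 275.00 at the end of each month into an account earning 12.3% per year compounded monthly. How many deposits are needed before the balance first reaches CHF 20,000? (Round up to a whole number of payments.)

55 payments

Periodic rate r = 0.123/12 per month; n is counted in months.
Ordinary annuity FV: 20,000 = 275 × [((1+r)^n − 1)/r].
(1+r)^n = 1 + 20,000 × r / 275, so n = ln(1 + 20,000·r/275) / ln(1+r) = 54.62.
Round up to a whole number of payments: n = 55.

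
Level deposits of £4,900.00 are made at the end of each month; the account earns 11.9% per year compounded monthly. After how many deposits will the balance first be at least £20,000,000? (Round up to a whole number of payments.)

378 payments

Periodic rate r = 0.119/12 per month; n is counted in months.
Ordinary annuity FV: 20,000,000 = 4,900 × [((1+r)^n − 1)/r].
(1+r)^n = 1 + 20,000,000 × r / 4,900, so n = ln(1 + 20,000,000·r/4,900) / ln(1+r) = 377.50.
Round up to a whole number of payments: n = 378.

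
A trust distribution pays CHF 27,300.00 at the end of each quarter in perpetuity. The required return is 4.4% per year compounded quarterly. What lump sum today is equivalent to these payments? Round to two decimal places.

Periodic rate r = 0.044/4 per quarter.
Level perpetuity: PV = PMT / r = 27,300 / (0.044/4) = CHF 2,481,818.18.

CHF 2,481,818.18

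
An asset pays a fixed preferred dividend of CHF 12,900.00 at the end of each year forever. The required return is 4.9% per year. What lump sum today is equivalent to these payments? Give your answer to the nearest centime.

Periodic rate r = 0.049 per year.
Level perpetuity: PV = PMT / r = 12,900 / (0.049) = CHF 263,265.31.

CHF 263,265.31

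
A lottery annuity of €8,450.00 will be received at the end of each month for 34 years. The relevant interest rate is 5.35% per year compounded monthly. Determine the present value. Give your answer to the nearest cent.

This is an ordinary annuity: 408 payments of €8,450.00 at the end of each month.
Periodic rate r = 0.0535/12 per month; n is counted in months.
PV = PMT × [(1 − (1+r)^−n)/r] = 8,450 × [1 − (1+r)^−408] / r = €1,586,682.78

€1,586,682.78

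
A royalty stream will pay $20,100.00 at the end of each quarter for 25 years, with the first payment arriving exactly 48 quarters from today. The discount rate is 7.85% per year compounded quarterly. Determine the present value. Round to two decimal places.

$352,015.62

Ordinary annuity of 100 payments, first payment at period 48.
Periodic rate r = 0.0785/4 per quarter; n is counted in quarters.
The ordinary-annuity PV formula values the stream one period before the first payment (period 47); discount that back 47 periods:
PV₀ = 20,100 × [1 − (1+r)^−100] / r × (1+r)^−47 = $352,015.62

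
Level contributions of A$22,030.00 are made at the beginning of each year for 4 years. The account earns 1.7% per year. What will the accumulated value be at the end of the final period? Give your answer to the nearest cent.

This is an annuity due: 4 deposits of A$22,030.00 at the beginning of each year.
Periodic rate r = 0.017 per year.
FV = PMT × [((1+r)^n − 1)/r] × (1+r) = 22,030 × [(1+r)^4 − 1] / r × (1+r) = A$91,929.31

A$91,929.31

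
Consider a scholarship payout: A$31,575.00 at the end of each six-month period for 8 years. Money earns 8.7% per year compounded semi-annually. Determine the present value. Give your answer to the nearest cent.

A$358,601.04

This is an ordinary annuity: 16 payments of A$31,575.00 at the end of each six-month period.
Periodic rate r = 0.087/2 per half-year; n is counted in half-years.
PV = PMT × [(1 − (1+r)^−n)/r] = 31,575 × [1 − (1+r)^−16] / r = A$358,601.04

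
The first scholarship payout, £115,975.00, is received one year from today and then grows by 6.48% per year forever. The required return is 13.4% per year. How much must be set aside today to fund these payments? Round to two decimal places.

Periodic rate r = 0.134 per year.
Growing perpetuity (Gordon): PV = PMT₁ / (r − g) = 115,975 / (r − 0.0648) = £1,675,939.31.

£1,675,939.31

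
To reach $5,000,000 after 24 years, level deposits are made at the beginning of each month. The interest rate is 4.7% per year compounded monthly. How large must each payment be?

Level annuity due; solve FV = PMT × [((1+r)^n − 1)/r] × (1+r) for PMT.
Periodic rate r = 0.047/12 per month; n is counted in months.
With n = 288: PMT = 5,000,000 / ([((1+r)^n − 1)/r] × (1+r)) = $9,366.30

$9,366.30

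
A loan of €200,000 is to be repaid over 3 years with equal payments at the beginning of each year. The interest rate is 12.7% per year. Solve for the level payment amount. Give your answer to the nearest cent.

Level annuity due; solve PV = PMT × [(1 − (1+r)^−n)/r] × (1+r) for PMT.
Periodic rate r = 0.127 per year.
With n = 3: PMT = 200,000 / ([(1 − (1+r)^−n)/r] × (1+r)) = €74,776.61

€74,776.61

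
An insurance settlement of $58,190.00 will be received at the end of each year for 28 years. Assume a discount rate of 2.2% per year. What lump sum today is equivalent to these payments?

This is an ordinary annuity: 28 payments of $58,190.00 at the end of each year.
Periodic rate r = 0.022 per year.
PV = PMT × [(1 − (1+r)^−n)/r] = 58,190 × [1 − (1+r)^−28] / r = $1,206,861.89

$1,206,861.89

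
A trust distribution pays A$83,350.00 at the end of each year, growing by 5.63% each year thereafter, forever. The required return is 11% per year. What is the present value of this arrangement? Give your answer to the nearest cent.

A$1,552,141.53

Periodic rate r = 0.11 per year.
Growing perpetuity (Gordon): PV = PMT₁ / (r − g) = 83,350 / (r − 0.0563) = A$1,552,141.53.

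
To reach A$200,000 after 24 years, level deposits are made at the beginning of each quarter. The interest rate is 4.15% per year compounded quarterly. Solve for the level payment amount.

A$1,212.64

Level annuity due; solve FV = PMT × [((1+r)^n − 1)/r] × (1+r) for PMT.
Periodic rate r = 0.0415/4 per quarter; n is counted in quarters.
With n = 96: PMT = 200,000 / ([((1+r)^n − 1)/r] × (1+r)) = A$1,212.64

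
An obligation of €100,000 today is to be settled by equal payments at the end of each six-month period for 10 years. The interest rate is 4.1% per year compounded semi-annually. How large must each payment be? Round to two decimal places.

€6,145.22

Level ordinary annuity; solve PV = PMT × [(1 − (1+r)^−n)/r] for PMT.
Periodic rate r = 0.041/2 per half-year; n is counted in half-years.
With n = 20: PMT = 100,000 / ([(1 − (1+r)^−n)/r]) = €6,145.22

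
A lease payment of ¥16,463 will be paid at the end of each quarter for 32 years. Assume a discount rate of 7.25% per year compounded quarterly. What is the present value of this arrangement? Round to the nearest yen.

¥817,167

This is an ordinary annuity: 128 payments of ¥16,463 at the end of each quarter.
Periodic rate r = 0.0725/4 per quarter; n is counted in quarters.
PV = PMT × [(1 − (1+r)^−n)/r] = 16,463 × [1 − (1+r)^−128] / r = ¥817,167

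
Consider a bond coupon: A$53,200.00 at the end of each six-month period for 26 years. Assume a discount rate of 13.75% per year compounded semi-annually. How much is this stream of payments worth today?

This is an ordinary annuity: 52 payments of A$53,200.00 at the end of each six-month period.
Periodic rate r = 0.1375/2 per half-year; n is counted in half-years.
PV = PMT × [(1 − (1+r)^−n)/r] = 53,200 × [1 − (1+r)^−52] / r = A$749,435.57

A$749,435.57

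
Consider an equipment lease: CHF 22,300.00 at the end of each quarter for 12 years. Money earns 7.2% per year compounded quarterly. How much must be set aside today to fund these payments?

CHF 712,703.22

This is an ordinary annuity: 48 payments of CHF 22,300.00 at the end of each quarter.
Periodic rate r = 0.072/4 per quarter; n is counted in quarters.
PV = PMT × [(1 − (1+r)^−n)/r] = 22,300 × [1 − (1+r)^−48] / r = CHF 712,703.22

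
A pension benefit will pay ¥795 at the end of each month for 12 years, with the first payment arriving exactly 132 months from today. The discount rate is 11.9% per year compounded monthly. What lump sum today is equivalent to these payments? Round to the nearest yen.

¥16,694

Ordinary annuity of 144 payments, first payment at period 132.
Periodic rate r = 0.119/12 per month; n is counted in months.
The ordinary-annuity PV formula values the stream one period before the first payment (period 131); discount that back 131 periods:
PV₀ = 795 × [1 − (1+r)^−144] / r × (1+r)^−131 = ¥16,694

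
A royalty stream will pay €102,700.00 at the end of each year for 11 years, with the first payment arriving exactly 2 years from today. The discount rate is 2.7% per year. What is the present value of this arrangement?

Ordinary annuity of 11 payments, first payment at period 2.
Periodic rate r = 0.027 per year.
The ordinary-annuity PV formula values the stream one period before the first payment (period 1); discount that back 1 periods:
PV₀ = 102,700 × [1 − (1+r)^−11] / r × (1+r)^−1 = €940,827.94

€940,827.94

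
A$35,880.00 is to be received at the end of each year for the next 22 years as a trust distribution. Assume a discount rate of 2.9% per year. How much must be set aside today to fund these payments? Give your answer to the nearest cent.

A$577,587.39

This is an ordinary annuity: 22 payments of A$35,880.00 at the end of each year.
Periodic rate r = 0.029 per year.
PV = PMT × [(1 − (1+r)^−n)/r] = 35,880 × [1 − (1+r)^−22] / r = A$577,587.39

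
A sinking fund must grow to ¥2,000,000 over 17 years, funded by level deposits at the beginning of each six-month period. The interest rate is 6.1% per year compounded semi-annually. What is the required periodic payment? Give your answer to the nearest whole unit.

¥33,305

Level annuity due; solve FV = PMT × [((1+r)^n − 1)/r] × (1+r) for PMT.
Periodic rate r = 0.061/2 per half-year; n is counted in half-years.
With n = 34: PMT = 2,000,000 / ([((1+r)^n − 1)/r] × (1+r)) = ¥33,305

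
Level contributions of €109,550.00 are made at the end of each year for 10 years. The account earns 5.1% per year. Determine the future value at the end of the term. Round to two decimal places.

This is an ordinary annuity: 10 deposits of €109,550.00 at the end of each year.
Periodic rate r = 0.051 per year.
FV = PMT × [((1+r)^n − 1)/r] = 109,550 × [(1+r)^10 − 1] / r = €1,384,356.64

€1,384,356.64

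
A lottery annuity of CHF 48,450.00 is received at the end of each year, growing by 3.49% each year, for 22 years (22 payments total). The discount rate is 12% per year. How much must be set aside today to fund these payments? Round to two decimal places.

Periodic rate r = 0.12 per year.
Growing ordinary annuity: PV = PMT₁ × [1 − ((1+g)/(1+r))^n] / (r − g) = 48,450 × [1 − ((1+0.0349)/(1+r))^22] / (r − 0.0349) = CHF 469,253.67.

CHF 469,253.67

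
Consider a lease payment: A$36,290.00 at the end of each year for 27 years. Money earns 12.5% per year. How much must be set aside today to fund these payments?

A$278,248.57

This is an ordinary annuity: 27 payments of A$36,290.00 at the end of each year.
Periodic rate r = 0.125 per year.
PV = PMT × [(1 − (1+r)^−n)/r] = 36,290 × [1 − (1+r)^−27] / r = A$278,248.57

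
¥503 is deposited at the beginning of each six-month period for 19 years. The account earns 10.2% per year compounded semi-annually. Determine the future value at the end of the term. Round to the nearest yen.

¥58,263

This is an annuity due: 38 deposits of ¥503 at the beginning of each six-month period.
Periodic rate r = 0.102/2 per half-year; n is counted in half-years.
FV = PMT × [((1+r)^n − 1)/r] × (1+r) = 503 × [(1+r)^38 − 1] / r × (1+r) = ¥58,263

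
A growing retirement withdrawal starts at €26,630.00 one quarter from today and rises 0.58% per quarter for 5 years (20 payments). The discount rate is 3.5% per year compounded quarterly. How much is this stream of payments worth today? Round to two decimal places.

€513,566.08

Periodic rate r = 0.035/4 per quarter; n is counted in quarters.
Growing ordinary annuity: PV = PMT₁ × [1 − ((1+g)/(1+r))^n] / (r − g) = 26,630 × [1 − ((1+0.0058)/(1+r))^20] / (r − 0.0058) = €513,566.08.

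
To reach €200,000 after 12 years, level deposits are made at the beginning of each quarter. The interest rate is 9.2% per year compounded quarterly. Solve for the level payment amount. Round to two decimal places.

Level annuity due; solve FV = PMT × [((1+r)^n − 1)/r] × (1+r) for PMT.
Periodic rate r = 0.092/4 per quarter; n is counted in quarters.
With n = 48: PMT = 200,000 / ([((1+r)^n − 1)/r] × (1+r)) = €2,272.46

€2,272.46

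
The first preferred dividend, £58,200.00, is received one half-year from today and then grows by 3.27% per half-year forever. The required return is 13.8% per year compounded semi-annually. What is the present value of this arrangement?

£1,603,305.79

Periodic rate r = 0.138/2 per half-year.
Growing perpetuity (Gordon): PV = PMT₁ / (r − g) = 58,200 / (r − 0.0327) = £1,603,305.79.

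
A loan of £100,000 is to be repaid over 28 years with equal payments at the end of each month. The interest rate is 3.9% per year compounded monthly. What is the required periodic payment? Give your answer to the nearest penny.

Level ordinary annuity; solve PV = PMT × [(1 − (1+r)^−n)/r] for PMT.
Periodic rate r = 0.039/12 per month; n is counted in months.
With n = 336: PMT = 100,000 / ([(1 − (1+r)^−n)/r]) = £489.56

£489.56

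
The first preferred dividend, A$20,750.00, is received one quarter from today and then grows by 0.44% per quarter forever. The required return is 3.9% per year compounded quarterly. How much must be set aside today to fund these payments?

Periodic rate r = 0.039/4 per quarter.
Growing perpetuity (Gordon): PV = PMT₁ / (r − g) = 20,750 / (r − 0.0044) = A$3,878,504.67.

A$3,878,504.67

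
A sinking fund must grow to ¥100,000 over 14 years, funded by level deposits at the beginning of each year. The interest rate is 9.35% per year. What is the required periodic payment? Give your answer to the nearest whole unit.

Level annuity due; solve FV = PMT × [((1+r)^n − 1)/r] × (1+r) for PMT.
Periodic rate r = 0.0935 per year.
With n = 14: PMT = 100,000 / ([((1+r)^n − 1)/r] × (1+r)) = ¥3,427

¥3,427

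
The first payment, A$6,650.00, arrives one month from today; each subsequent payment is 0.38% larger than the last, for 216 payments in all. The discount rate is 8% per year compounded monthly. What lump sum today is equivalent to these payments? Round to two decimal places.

Periodic rate r = 0.08/12 per month; n is counted in months.
Growing ordinary annuity: PV = PMT₁ × [1 − ((1+g)/(1+r))^n] / (r − g) = 6,650 × [1 − ((1+0.0038)/(1+r))^216] / (r − 0.0038) = A$1,066,830.77.

A$1,066,830.77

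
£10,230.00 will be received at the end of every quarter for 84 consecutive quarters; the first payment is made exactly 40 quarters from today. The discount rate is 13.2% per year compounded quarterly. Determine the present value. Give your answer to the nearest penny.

Ordinary annuity of 84 payments, first payment at period 40.
Periodic rate r = 0.132/4 per quarter; n is counted in quarters.
The ordinary-annuity PV formula values the stream one period before the first payment (period 39); discount that back 39 periods:
PV₀ = 10,230 × [1 − (1+r)^−84] / r × (1+r)^−39 = £81,672.39

£81,672.39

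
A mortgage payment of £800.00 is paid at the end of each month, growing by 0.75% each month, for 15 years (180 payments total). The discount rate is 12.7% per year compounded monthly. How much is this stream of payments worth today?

Periodic rate r = 0.127/12 per month; n is counted in months.
Growing ordinary annuity: PV = PMT₁ × [1 − ((1+g)/(1+r))^n] / (r − g) = 800 × [1 − ((1+0.0075)/(1+r))^180] / (r − 0.0075) = £109,768.46.

£109,768.46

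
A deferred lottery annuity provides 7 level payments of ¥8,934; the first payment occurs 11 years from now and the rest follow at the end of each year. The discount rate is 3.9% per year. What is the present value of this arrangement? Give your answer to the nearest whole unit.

¥36,711

Ordinary annuity of 7 payments, first payment at period 11.
Periodic rate r = 0.039 per year.
The ordinary-annuity PV formula values the stream one period before the first payment (period 10); discount that back 10 periods:
PV₀ = 8,934 × [1 − (1+r)^−7] / r × (1+r)^−10 = ¥36,711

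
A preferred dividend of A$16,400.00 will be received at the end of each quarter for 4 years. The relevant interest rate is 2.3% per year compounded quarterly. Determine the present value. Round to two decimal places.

This is an ordinary annuity: 16 payments of A$16,400.00 at the end of each quarter.
Periodic rate r = 0.023/4 per quarter; n is counted in quarters.
PV = PMT × [(1 − (1+r)^−n)/r] = 16,400 × [1 − (1+r)^−16] / r = A$250,005.84

A$250,005.84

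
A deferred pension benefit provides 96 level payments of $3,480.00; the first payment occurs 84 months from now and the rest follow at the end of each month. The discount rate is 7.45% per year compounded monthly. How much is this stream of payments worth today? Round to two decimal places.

$150,230.85

Ordinary annuity of 96 payments, first payment at period 84.
Periodic rate r = 0.0745/12 per month; n is counted in months.
The ordinary-annuity PV formula values the stream one period before the first payment (period 83); discount that back 83 periods:
PV₀ = 3,480 × [1 − (1+r)^−96] / r × (1+r)^−83 = $150,230.85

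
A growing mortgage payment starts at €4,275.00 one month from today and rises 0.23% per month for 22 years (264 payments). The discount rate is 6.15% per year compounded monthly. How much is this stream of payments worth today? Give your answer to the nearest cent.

Periodic rate r = 0.0615/12 per month; n is counted in months.
Growing ordinary annuity: PV = PMT₁ × [1 − ((1+g)/(1+r))^n] / (r − g) = 4,275 × [1 − ((1+0.0023)/(1+r))^264] / (r − 0.0023) = €793,463.06.

€793,463.06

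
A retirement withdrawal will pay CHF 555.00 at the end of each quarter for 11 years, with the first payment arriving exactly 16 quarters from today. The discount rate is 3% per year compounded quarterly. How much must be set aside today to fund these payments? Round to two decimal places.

CHF 18,535.71

Ordinary annuity of 44 payments, first payment at period 16.
Periodic rate r = 0.03/4 per quarter; n is counted in quarters.
The ordinary-annuity PV formula values the stream one period before the first payment (period 15); discount that back 15 periods:
PV₀ = 555 × [1 − (1+r)^−44] / r × (1+r)^−15 = CHF 18,535.71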